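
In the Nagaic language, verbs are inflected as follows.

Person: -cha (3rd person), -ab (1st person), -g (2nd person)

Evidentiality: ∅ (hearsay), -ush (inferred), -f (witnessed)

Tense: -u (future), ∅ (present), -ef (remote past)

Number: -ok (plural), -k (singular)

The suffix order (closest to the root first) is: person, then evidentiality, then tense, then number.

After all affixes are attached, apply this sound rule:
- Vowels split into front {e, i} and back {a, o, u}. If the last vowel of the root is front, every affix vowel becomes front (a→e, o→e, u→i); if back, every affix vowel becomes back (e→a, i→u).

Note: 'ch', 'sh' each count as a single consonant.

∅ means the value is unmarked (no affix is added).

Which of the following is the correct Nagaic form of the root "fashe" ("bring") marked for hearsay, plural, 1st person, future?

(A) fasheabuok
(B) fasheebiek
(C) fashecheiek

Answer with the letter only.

B

Attach person 1st person -ab → fasheab.
evidentiality = hearsay: zero marking, form stays fasheab.
Attach tense future -u → fasheabu.
Attach number plural -ok → fasheabuok.
Apply vowel harmony: fasheabuok → fasheebiek.
So the correct form is fasheebiek, option (B).
(A) fasheabuok is wrong: it fails to apply the sound rule(s).
(C) fashecheiek is wrong: it uses 3rd person instead of 1st person for person.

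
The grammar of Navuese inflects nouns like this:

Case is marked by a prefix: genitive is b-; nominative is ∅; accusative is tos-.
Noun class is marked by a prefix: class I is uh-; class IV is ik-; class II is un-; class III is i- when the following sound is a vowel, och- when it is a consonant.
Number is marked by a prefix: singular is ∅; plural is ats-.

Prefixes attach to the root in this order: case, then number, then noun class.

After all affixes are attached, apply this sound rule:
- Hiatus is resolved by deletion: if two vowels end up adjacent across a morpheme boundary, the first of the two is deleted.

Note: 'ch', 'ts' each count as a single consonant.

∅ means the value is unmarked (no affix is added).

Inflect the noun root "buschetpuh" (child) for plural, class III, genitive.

atsbbuschetpuh

Attach case genitive b- → bbuschetpuh.
Attach number plural ats- → atsbbuschetpuh.
Attach noun class class III i- (before vowel 'a') → iatsbbuschetpuh.
Apply vowel deletion: iatsbbuschetpuh → atsbbuschetpuh.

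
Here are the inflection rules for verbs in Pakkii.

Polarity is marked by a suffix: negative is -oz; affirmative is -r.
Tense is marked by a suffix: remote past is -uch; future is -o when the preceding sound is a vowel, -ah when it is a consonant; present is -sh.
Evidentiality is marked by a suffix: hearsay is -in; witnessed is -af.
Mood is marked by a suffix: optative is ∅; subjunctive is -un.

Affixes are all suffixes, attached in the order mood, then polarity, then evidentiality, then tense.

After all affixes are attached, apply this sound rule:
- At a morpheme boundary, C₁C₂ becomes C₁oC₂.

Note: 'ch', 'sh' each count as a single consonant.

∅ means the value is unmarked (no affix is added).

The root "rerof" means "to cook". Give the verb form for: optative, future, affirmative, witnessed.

mood = optative: zero marking, form stays rerof.
Attach polarity affirmative -r → rerofr.
Attach evidentiality witnessed -af → rerofraf.
Attach tense future -ah (after consonant 'f') → rerofrafah.
Apply epenthesis: rerofrafah → reroforafah.

reroforafah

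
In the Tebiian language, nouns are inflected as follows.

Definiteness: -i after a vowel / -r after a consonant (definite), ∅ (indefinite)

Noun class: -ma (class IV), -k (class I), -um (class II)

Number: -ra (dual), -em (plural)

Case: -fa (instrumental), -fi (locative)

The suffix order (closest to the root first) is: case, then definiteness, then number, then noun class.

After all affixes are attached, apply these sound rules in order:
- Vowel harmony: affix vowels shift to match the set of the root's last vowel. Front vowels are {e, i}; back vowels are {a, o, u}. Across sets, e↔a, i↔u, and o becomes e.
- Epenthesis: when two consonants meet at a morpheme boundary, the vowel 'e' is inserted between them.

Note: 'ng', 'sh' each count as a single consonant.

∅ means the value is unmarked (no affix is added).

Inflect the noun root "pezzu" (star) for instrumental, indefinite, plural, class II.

Attach case instrumental -fa → pezzufa.
definiteness = indefinite: zero marking, form stays pezzufa.
Attach number plural -em → pezzufaem.
Attach noun class class II -um → pezzufaemum.
Apply vowel harmony: pezzufaemum → pezzufaamum.
Epenthesis: no change.

pezzufaamum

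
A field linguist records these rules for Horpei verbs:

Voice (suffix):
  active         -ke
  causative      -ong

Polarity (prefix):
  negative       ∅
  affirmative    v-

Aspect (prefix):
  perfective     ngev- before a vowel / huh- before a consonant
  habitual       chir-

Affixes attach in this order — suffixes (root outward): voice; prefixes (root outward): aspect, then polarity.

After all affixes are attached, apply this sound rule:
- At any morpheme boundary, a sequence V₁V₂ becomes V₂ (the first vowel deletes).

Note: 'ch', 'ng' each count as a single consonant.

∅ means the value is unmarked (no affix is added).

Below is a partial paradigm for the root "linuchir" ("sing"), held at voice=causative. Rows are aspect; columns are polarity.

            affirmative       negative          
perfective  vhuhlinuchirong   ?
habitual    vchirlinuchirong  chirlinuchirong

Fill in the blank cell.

huhlinuchirong

Attach voice causative -ong → linuchirong.
Attach aspect perfective huh- (before consonant 'l') → huhlinuchirong.
polarity = negative: zero marking, form stays huhlinuchirong.
Vowel deletion: no change.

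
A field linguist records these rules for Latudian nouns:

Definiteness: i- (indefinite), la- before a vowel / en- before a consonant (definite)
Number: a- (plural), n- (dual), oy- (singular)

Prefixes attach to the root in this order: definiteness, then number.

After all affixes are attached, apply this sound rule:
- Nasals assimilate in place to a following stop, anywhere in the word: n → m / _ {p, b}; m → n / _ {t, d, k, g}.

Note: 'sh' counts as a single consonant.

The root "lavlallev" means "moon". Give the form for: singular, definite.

Attach definiteness definite en- (before consonant 'l') → enlavlallev.
Attach number singular oy- → oyenlavlallev.
Nasal assimilation: no change.

oyenlavlallev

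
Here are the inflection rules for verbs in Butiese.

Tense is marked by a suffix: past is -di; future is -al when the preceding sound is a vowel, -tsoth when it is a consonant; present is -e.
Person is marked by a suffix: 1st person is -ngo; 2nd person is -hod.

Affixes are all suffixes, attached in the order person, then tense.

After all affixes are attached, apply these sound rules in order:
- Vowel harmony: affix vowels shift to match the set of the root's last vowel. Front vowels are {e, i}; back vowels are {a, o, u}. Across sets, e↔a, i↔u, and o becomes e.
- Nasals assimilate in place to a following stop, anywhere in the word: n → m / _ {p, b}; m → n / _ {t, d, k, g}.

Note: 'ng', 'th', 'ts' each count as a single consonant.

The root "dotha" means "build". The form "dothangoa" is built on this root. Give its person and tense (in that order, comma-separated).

Segment: dotha-ngo-e.
person: -ngo → 1st person.
tense: -e → present.

1st person, present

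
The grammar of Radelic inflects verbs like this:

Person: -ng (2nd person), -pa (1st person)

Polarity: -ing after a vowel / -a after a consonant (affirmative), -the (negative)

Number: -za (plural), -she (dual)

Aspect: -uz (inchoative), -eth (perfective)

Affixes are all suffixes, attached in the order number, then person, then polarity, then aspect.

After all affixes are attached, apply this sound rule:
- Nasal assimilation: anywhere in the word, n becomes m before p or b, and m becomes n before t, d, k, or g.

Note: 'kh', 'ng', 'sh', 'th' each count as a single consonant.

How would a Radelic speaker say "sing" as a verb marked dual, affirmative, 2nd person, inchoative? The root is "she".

Attach number dual -she → sheshe.
Attach person 2nd person -ng → shesheng.
Attach polarity affirmative -a (after consonant 'ng') → sheshenga.
Attach aspect inchoative -uz → sheshengauz.
Nasal assimilation: no change.

sheshengauz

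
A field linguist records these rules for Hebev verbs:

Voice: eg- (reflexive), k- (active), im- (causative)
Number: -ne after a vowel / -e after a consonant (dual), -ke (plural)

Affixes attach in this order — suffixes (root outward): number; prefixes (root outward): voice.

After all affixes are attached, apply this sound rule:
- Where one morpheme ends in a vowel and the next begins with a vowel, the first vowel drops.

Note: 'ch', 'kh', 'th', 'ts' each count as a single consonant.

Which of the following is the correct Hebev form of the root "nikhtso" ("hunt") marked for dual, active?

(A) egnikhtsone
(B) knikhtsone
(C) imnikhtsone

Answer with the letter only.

B

Attach number dual -ne (after vowel 'o') → nikhtsone.
Attach voice active k- → knikhtsone.
Vowel deletion: no change.
So the correct form is knikhtsone, option (B).
(C) imnikhtsone is wrong: it uses causative instead of active for voice.
(A) egnikhtsone is wrong: it uses reflexive instead of active for voice.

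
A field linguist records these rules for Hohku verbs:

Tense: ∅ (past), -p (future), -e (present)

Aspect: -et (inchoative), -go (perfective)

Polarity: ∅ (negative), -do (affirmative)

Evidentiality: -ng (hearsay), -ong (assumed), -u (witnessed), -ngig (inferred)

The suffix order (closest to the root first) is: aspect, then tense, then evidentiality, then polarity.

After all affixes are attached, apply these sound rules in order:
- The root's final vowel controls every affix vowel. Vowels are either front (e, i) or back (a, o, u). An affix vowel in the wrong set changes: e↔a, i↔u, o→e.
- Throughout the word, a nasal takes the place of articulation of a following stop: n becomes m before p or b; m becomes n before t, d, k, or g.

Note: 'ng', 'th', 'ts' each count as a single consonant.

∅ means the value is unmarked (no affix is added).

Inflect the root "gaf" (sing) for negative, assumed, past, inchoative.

gafatong

Attach aspect inchoative -et → gafet.
tense = past: zero marking, form stays gafet.
Attach evidentiality assumed -ong → gafetong.
polarity = negative: zero marking, form stays gafetong.
Apply vowel harmony: gafetong → gafatong.
Nasal assimilation: no change.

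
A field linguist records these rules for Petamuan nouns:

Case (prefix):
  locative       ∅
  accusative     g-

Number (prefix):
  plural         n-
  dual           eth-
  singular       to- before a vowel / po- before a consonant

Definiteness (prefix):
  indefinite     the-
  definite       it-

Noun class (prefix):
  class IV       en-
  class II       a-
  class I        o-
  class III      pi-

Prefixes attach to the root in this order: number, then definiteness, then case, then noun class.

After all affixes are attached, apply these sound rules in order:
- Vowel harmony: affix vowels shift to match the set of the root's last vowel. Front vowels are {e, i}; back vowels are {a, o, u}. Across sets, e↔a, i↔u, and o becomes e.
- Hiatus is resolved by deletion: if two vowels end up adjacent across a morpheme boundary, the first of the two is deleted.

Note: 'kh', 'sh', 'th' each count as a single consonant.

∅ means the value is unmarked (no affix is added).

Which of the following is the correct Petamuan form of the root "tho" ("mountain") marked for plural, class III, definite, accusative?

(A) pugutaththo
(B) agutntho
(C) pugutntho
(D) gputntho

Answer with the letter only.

Attach number plural n- → ntho.
Attach definiteness definite it- → itntho.
Attach case accusative g- → gitntho.
Attach noun class class III pi- → pigitntho.
Apply vowel harmony: pigitntho → pugutntho.
Vowel deletion: no change.
So the correct form is pugutntho, option (C).
(D) gputntho is wrong: it has the affixes in the wrong order.
(B) agutntho is wrong: it uses class II instead of class III for noun class.
(A) pugutaththo is wrong: it uses dual instead of plural for number.

C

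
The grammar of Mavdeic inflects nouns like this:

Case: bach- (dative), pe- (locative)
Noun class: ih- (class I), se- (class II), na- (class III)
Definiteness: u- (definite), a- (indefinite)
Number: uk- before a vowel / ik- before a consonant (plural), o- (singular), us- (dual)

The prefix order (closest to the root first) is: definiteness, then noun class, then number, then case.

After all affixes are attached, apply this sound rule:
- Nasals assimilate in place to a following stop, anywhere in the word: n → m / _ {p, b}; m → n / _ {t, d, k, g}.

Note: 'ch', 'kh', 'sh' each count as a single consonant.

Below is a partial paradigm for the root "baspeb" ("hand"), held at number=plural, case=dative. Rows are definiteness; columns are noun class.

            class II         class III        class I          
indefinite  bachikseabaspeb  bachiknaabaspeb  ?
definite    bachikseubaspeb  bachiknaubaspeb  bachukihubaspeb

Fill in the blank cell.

Attach definiteness indefinite a- → abaspeb.
Attach noun class class I ih- → ihabaspeb.
Attach number plural uk- (before vowel 'i') → ukihabaspeb.
Attach case dative bach- → bachukihabaspeb.
Nasal assimilation: no change.

bachukihabaspeb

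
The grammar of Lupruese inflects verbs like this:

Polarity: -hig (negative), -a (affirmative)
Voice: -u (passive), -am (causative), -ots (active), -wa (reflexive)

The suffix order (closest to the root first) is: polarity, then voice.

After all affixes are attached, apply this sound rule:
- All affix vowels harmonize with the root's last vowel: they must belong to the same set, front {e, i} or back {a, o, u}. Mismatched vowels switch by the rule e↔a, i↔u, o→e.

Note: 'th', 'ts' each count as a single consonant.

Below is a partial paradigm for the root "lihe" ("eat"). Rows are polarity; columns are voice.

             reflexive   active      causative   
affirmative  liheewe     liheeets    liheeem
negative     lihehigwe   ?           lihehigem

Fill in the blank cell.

Attach polarity negative -hig → lihehig.
Attach voice active -ots → lihehigots.
Apply vowel harmony: lihehigots → lihehigets.

lihehigets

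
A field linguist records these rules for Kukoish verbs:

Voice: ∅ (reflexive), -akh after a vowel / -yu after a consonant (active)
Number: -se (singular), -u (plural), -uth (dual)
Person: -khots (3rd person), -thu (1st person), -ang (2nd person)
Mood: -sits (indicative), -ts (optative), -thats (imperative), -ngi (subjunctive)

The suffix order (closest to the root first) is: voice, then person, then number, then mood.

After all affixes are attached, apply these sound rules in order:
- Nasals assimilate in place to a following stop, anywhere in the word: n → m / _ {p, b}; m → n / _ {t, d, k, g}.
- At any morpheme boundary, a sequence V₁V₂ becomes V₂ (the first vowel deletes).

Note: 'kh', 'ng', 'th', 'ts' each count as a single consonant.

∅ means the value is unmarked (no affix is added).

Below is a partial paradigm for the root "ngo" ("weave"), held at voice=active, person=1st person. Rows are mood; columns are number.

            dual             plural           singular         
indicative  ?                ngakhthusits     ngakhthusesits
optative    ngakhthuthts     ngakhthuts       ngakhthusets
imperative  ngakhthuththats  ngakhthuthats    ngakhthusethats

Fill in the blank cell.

ngakhthuthsits

Attach voice active -akh (after vowel 'o') → ngoakh.
Attach person 1st person -thu → ngoakhthu.
Attach number dual -uth → ngoakhthuuth.
Attach mood indicative -sits → ngoakhthuuthsits.
Nasal assimilation: no change.
Apply vowel deletion: ngoakhthuuthsits → ngakhthuthsits.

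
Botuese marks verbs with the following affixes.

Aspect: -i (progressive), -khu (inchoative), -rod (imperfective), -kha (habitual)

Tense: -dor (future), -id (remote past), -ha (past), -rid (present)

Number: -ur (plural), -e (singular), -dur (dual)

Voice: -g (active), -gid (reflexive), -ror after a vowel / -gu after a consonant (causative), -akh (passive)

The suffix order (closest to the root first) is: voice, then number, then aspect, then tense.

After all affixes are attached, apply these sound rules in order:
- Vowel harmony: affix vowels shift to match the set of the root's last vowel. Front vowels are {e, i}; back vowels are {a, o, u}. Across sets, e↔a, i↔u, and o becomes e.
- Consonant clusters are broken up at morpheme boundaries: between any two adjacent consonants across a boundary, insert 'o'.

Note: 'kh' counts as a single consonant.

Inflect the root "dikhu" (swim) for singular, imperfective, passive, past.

dikhuakharodoha

Attach voice passive -akh → dikhuakh.
Attach number singular -e → dikhuakhe.
Attach aspect imperfective -rod → dikhuakherod.
Attach tense past -ha → dikhuakherodha.
Apply vowel harmony: dikhuakherodha → dikhuakharodha.
Apply epenthesis: dikhuakharodha → dikhuakharodoha.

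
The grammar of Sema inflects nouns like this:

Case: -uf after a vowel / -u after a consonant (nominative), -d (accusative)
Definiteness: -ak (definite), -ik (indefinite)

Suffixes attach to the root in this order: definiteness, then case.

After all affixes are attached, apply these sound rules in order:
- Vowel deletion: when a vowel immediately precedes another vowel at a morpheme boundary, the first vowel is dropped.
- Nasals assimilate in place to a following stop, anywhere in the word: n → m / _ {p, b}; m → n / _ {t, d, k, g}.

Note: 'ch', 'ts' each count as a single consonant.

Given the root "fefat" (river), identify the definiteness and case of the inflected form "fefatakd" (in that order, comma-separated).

Segment: fefat-ak-d.
definiteness: -ak → definite.
case: -d → accusative.

definite, accusative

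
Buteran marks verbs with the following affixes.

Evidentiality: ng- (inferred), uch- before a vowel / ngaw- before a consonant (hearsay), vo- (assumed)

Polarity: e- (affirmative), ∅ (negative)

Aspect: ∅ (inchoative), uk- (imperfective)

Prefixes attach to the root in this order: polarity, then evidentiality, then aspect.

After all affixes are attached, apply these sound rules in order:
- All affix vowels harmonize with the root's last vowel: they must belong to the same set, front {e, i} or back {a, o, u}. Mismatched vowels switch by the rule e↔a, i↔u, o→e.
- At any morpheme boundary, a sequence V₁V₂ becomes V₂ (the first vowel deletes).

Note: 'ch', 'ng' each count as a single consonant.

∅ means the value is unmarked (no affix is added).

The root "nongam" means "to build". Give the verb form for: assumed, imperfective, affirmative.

Attach polarity affirmative e- → enongam.
Attach evidentiality assumed vo- → voenongam.
Attach aspect imperfective uk- → ukvoenongam.
Apply vowel harmony: ukvoenongam → ukvoanongam.
Apply vowel deletion: ukvoanongam → ukvanongam.

ukvanongam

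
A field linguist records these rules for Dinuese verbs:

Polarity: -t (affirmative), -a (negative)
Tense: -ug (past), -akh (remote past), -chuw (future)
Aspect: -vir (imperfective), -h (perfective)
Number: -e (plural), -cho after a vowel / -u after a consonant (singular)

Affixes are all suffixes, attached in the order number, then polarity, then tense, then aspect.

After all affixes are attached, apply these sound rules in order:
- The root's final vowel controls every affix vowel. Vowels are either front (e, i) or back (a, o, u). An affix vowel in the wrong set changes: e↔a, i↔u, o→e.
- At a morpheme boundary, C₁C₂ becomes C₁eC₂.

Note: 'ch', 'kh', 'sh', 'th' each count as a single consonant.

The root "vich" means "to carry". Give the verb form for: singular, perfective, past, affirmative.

vichitigeh

Attach number singular -u (after consonant 'ch') → vichu.
Attach polarity affirmative -t → vichut.
Attach tense past -ug → vichutug.
Attach aspect perfective -h → vichutugh.
Apply vowel harmony: vichutugh → vichitigh.
Apply epenthesis: vichitigh → vichitigeh.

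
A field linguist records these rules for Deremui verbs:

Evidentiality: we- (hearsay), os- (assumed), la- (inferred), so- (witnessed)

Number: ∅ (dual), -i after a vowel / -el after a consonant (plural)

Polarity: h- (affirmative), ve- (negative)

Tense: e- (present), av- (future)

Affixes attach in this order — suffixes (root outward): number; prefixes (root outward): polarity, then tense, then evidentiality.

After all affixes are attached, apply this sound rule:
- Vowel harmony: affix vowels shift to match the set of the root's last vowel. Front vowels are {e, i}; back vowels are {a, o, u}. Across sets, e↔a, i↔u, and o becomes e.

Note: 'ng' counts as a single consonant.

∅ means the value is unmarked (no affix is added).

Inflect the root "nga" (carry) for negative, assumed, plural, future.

Attach number plural -i (after vowel 'a') → ngai.
Attach polarity negative ve- → vengai.
Attach tense future av- → avvengai.
Attach evidentiality assumed os- → osavvengai.
Apply vowel harmony: osavvengai → osavvangau.

osavvangau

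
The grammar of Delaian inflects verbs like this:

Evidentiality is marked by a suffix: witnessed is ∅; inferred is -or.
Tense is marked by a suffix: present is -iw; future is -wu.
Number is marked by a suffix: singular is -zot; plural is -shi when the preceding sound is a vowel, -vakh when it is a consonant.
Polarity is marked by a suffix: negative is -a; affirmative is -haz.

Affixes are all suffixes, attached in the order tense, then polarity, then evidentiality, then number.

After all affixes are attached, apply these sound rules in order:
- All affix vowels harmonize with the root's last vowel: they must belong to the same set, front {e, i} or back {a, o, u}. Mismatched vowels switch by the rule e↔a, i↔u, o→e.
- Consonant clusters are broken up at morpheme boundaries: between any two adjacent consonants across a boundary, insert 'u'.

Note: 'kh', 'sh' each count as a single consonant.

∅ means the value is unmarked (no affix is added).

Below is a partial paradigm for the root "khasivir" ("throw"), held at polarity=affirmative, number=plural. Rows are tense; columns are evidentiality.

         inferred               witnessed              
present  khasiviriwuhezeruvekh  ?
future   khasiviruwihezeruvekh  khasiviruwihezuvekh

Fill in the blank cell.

Attach tense present -iw → khasiviriw.
Attach polarity affirmative -haz → khasiviriwhaz.
evidentiality = witnessed: zero marking, form stays khasiviriwhaz.
Attach number plural -vakh (after consonant 'z') → khasiviriwhazvakh.
Apply vowel harmony: khasiviriwhazvakh → khasiviriwhezvekh.
Apply epenthesis: khasiviriwhezvekh → khasiviriwuhezuvekh.

khasiviriwuhezuvekh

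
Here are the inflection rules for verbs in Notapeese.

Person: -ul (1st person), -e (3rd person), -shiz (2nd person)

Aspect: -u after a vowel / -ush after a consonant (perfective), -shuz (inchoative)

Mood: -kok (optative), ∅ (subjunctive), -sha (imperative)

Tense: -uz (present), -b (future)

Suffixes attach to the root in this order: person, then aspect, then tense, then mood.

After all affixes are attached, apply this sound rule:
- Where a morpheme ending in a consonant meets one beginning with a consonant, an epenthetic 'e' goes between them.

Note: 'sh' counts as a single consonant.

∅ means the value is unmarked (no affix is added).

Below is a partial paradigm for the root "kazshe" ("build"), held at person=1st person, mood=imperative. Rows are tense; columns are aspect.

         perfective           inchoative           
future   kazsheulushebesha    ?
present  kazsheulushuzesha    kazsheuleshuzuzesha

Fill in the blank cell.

Attach person 1st person -ul → kazsheul.
Attach aspect inchoative -shuz → kazsheulshuz.
Attach tense future -b → kazsheulshuzb.
Attach mood imperative -sha → kazsheulshuzbsha.
Apply epenthesis: kazsheulshuzbsha → kazsheuleshuzebesha.

kazsheuleshuzebesha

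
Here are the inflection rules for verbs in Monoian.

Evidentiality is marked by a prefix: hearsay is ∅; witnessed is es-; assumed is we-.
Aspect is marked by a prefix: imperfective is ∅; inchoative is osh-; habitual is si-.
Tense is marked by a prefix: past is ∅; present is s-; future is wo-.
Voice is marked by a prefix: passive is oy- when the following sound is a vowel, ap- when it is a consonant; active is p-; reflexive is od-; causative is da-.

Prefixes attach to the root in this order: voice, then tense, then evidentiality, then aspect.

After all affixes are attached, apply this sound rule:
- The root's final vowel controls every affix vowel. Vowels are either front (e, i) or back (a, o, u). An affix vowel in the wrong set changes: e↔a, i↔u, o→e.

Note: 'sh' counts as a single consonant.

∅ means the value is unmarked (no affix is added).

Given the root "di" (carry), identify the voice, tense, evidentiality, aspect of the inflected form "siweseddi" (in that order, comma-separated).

Segment: si-we-s-od-di.
voice: od- → reflexive.
tense: s- → present.
evidentiality: we- → assumed.
aspect: si- → habitual.

reflexive, present, assumed, habitual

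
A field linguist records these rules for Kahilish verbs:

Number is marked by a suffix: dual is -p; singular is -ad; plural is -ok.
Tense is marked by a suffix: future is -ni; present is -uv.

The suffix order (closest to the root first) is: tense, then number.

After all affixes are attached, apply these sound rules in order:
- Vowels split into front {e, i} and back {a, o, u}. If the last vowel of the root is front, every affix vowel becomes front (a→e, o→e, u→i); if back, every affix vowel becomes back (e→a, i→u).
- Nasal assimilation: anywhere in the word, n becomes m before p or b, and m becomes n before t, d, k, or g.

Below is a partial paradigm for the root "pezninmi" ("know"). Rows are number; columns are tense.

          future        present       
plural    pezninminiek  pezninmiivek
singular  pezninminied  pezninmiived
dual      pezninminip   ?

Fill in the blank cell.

Attach tense present -uv → pezninmiuv.
Attach number dual -p → pezninmiuvp.
Apply vowel harmony: pezninmiuvp → pezninmiivp.
Nasal assimilation: no change.

pezninmiivp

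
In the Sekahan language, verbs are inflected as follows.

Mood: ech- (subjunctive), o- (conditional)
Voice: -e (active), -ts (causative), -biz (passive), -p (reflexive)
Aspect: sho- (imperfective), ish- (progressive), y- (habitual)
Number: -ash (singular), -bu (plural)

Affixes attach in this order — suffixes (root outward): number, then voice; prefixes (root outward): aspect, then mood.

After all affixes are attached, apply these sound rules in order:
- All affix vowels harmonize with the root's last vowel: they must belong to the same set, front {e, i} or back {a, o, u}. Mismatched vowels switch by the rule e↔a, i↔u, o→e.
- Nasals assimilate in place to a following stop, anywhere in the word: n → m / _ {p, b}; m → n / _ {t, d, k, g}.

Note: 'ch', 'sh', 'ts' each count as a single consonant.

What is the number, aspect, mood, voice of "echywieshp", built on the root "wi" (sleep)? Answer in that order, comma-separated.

Segment: ech-y-wi-ash-p.
number: -ash → singular.
aspect: y- → habitual.
mood: ech- → subjunctive.
voice: -p → reflexive.

singular, habitual, subjunctive, reflexive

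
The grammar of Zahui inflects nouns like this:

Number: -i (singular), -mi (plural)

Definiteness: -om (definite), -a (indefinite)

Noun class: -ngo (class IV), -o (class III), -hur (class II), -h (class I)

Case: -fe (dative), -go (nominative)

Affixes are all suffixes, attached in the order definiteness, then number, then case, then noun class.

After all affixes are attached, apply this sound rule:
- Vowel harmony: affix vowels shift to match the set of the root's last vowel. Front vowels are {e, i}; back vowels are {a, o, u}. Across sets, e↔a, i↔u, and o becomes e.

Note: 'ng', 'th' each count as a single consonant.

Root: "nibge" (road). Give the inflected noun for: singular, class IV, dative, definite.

nibgeemifenge

Attach definiteness definite -om → nibgeom.
Attach number singular -i → nibgeomi.
Attach case dative -fe → nibgeomife.
Attach noun class class IV -ngo → nibgeomifengo.
Apply vowel harmony: nibgeomifengo → nibgeemifenge.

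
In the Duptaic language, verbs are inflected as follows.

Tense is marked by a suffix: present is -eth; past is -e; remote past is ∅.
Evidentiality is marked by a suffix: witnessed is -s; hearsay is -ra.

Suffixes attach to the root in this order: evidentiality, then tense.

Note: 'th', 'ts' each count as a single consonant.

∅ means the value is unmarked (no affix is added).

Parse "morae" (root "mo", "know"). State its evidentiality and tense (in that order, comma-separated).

Segment: mo-ra-e.
evidentiality: -ra → hearsay.
tense: -e → past.

hearsay, past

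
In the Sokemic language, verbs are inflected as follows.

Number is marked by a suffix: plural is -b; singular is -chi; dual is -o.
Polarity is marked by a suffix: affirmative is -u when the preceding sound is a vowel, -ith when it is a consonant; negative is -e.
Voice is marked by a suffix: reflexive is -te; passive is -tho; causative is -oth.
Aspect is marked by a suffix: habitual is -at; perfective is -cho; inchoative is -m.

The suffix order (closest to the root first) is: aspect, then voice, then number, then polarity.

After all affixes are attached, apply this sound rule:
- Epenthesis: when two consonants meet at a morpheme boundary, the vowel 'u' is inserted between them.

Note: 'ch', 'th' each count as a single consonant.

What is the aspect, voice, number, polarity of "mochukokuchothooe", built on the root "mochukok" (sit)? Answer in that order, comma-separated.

Segment: mochukok-cho-tho-o-e.
aspect: -cho → perfective.
voice: -tho → passive.
number: -o → dual.
polarity: -e → negative.

perfective, passive, dual, negative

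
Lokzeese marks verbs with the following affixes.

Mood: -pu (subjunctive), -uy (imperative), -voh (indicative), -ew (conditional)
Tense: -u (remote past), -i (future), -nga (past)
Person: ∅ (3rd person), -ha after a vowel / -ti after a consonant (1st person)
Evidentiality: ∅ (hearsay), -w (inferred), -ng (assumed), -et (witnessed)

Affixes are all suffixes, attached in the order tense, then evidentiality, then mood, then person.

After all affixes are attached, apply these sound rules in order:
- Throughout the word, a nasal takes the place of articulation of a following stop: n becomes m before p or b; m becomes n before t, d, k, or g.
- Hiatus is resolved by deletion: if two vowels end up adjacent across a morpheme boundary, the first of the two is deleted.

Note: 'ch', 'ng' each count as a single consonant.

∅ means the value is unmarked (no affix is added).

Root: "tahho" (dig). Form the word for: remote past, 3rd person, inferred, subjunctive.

tahhuwpu

Attach tense remote past -u → tahhou.
Attach evidentiality inferred -w → tahhouw.
Attach mood subjunctive -pu → tahhouwpu.
person = 3rd person: zero marking, form stays tahhouwpu.
Nasal assimilation: no change.
Apply vowel deletion: tahhouwpu → tahhuwpu.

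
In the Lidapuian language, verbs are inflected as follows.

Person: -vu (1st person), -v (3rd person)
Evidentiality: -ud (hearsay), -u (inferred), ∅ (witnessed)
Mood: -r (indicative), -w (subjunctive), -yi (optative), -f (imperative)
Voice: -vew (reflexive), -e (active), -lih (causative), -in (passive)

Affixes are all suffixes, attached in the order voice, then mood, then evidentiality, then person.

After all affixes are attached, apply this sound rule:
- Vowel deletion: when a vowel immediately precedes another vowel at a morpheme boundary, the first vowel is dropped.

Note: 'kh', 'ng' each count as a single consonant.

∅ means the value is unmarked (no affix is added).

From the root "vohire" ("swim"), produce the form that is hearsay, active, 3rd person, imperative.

vohirefudv

Attach voice active -e → vohiree.
Attach mood imperative -f → vohireef.
Attach evidentiality hearsay -ud → vohireefud.
Attach person 3rd person -v → vohireefudv.
Apply vowel deletion: vohireefudv → vohirefudv.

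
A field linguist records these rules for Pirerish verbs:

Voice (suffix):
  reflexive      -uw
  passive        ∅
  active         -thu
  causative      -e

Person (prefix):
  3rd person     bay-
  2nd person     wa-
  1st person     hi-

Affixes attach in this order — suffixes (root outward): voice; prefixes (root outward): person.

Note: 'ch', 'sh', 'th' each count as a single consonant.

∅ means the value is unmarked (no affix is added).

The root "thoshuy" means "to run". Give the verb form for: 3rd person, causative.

baythoshuye

Attach voice causative -e → thoshuye.
Attach person 3rd person bay- → baythoshuye.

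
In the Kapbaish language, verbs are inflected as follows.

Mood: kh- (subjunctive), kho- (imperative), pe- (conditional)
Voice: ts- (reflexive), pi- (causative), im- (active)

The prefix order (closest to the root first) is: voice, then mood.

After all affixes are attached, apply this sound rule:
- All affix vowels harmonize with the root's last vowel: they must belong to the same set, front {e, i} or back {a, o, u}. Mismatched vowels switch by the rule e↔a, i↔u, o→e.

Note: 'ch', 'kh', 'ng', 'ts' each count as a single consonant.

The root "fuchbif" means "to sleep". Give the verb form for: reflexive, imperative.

khetsfuchbif

Attach voice reflexive ts- → tsfuchbif.
Attach mood imperative kho- → khotsfuchbif.
Apply vowel harmony: khotsfuchbif → khetsfuchbif.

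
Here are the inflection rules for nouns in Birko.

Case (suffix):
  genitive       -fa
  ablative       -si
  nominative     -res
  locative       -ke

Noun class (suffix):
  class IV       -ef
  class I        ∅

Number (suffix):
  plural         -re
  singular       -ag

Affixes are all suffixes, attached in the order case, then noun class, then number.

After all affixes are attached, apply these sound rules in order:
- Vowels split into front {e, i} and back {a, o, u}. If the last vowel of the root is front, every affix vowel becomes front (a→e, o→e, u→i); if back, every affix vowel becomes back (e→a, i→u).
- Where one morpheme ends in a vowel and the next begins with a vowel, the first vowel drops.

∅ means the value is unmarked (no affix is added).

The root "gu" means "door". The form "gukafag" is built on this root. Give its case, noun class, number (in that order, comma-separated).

Segment: gu-ke-ef-ag.
case: -ke → locative.
noun class: -ef → class IV.
number: -ag → singular.

locative, class IV, singular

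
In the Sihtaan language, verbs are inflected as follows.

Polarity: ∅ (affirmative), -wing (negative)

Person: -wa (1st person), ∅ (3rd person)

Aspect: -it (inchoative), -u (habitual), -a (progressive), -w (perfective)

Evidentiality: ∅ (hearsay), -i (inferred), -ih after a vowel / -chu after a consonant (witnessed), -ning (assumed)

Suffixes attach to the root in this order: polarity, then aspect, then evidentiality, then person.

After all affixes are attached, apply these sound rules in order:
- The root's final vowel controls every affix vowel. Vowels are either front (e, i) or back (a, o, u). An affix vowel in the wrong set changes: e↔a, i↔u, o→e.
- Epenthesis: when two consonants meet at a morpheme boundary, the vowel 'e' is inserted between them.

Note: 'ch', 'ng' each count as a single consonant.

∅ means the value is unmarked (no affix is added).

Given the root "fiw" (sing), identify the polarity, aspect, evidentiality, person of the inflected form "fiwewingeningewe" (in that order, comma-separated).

Segment: fiw-wing-a-ning-wa.
polarity: -wing → negative.
aspect: -a → progressive.
evidentiality: -ning → assumed.
person: -wa → 1st person.

negative, progressive, assumed, 1st person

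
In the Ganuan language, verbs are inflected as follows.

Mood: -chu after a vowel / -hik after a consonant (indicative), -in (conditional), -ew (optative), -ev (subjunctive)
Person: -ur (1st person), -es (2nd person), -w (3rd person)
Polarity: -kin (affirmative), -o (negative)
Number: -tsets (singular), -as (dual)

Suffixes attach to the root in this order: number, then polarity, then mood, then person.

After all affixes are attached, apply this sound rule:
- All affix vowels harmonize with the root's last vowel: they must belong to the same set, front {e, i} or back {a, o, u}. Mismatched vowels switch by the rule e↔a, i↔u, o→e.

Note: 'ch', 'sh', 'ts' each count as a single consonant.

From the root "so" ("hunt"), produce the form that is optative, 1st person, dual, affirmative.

Attach number dual -as → soas.
Attach polarity affirmative -kin → soaskin.
Attach mood optative -ew → soaskinew.
Attach person 1st person -ur → soaskinewur.
Apply vowel harmony: soaskinewur → soaskunawur.

soaskunawur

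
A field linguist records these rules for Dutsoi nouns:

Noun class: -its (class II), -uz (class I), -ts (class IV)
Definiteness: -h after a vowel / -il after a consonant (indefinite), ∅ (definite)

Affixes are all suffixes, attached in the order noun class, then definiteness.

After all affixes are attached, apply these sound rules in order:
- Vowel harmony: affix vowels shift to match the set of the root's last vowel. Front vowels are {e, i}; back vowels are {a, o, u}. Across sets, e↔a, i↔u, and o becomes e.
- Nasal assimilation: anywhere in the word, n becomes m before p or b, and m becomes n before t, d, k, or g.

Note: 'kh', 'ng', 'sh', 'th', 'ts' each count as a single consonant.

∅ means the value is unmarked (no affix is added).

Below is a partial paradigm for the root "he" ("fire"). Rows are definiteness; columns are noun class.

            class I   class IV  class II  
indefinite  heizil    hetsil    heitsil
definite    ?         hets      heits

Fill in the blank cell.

Attach noun class class I -uz → heuz.
definiteness = definite: zero marking, form stays heuz.
Apply vowel harmony: heuz → heiz.
Nasal assimilation: no change.

heiz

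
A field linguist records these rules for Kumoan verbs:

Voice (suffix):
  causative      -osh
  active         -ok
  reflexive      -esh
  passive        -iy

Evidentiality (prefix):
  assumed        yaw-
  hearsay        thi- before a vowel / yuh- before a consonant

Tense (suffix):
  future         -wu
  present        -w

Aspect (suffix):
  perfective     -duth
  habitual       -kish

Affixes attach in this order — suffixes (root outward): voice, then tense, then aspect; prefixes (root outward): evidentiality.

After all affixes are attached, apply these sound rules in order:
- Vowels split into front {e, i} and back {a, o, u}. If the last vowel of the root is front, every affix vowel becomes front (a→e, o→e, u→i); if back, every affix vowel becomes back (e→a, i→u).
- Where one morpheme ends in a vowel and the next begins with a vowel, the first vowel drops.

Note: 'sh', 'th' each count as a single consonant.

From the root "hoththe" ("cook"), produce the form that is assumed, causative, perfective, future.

yewhoththeshwidith

Attach voice causative -osh → hoththeosh.
Attach tense future -wu → hoththeoshwu.
Attach aspect perfective -duth → hoththeoshwuduth.
Attach evidentiality assumed yaw- → yawhoththeoshwuduth.
Apply vowel harmony: yawhoththeoshwuduth → yewhoththeeshwidith.
Apply vowel deletion: yewhoththeeshwidith → yewhoththeshwidith.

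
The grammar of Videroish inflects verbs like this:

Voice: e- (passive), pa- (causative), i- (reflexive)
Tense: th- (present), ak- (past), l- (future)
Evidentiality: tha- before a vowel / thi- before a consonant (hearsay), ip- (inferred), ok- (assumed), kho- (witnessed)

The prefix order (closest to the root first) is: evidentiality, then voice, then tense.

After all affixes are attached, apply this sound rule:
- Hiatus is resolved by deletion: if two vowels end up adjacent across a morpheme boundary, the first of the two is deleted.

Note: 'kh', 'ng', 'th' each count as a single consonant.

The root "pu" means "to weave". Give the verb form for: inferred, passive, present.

Attach evidentiality inferred ip- → ippu.
Attach voice passive e- → eippu.
Attach tense present th- → theippu.
Apply vowel deletion: theippu → thippu.

thippu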